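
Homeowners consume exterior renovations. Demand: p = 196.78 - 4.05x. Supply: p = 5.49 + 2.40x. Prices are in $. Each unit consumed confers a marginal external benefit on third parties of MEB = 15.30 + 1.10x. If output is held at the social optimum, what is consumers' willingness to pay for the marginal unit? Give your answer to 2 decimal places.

P = $40.39

Social marginal benefit = demand + MEB = 212.08 - 2.95x.
Set SMB = MC: 212.08 - 2.95x = 5.49 + 2.40x → x* = 38.6150.
Consumer price on the demand curve at x*: 196.78 − 4.05×38.6150 = 40.3893.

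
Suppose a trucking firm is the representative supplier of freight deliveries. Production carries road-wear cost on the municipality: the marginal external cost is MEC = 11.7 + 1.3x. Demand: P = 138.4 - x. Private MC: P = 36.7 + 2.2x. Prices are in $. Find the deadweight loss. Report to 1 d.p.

DWL = $312.3

Market equilibrium (private): 36.7 + 2.2x = 138.4 - x → x_m = 31.7813.
Social marginal cost = private MC + MEC = 48.4 + 3.5x.
Set SMC = demand: 48.4 + 3.5x = 138.4 - x → x* = 20.0000.
The welfare-loss triangle has base |x_m − x*| and height MEC(x_m) (the vertical gap between SMC and demand is zero at x* and MEC at x_m).
DWL = ½ × 11.7813 × 53.0156 = 312.2963.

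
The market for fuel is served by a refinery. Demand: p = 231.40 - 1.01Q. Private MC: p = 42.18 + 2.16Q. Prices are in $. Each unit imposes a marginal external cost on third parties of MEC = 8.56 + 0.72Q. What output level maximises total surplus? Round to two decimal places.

Q* = 46.44

Social marginal cost = private MC + MEC = 50.74 + 2.88Q.
Set SMC = demand: 50.74 + 2.88Q = 231.40 - 1.01Q → Q* = 46.4422.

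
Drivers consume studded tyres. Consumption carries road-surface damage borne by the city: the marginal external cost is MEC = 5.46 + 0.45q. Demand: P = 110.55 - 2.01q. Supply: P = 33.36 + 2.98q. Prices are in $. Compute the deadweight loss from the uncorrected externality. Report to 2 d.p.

DWL = $14.18

Market equilibrium (private): 33.36 + 2.98q = 110.55 - 2.01q → q_m = 15.4689.
Social marginal benefit = demand − MEC = 105.09 - 2.46q.
Set SMB = MC: 105.09 - 2.46q = 33.36 + 2.98q → q* = 13.1857.
The welfare-loss triangle has base |q_m − q*| and height MEC(q_m) (the vertical gap between SMB and MC is zero at q* and MEC at q_m).
DWL = ½ × 2.2832 × 12.4210 = 14.1798.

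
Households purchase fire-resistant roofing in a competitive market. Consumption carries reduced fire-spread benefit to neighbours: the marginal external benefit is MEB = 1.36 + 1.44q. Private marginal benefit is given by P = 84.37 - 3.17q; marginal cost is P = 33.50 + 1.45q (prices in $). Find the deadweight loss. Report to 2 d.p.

Market equilibrium (private): 33.50 + 1.45q = 84.37 - 3.17q → q_m = 11.0108.
Social marginal benefit = demand + MEB = 85.73 - 1.73q.
Set SMB = MC: 85.73 - 1.73q = 33.50 + 1.45q → q* = 16.4245.
The welfare-loss triangle has base |q_m − q*| and height MEB(q_m) (the vertical gap between SMB and MC is zero at q* and MEB at q_m).
DWL = ½ × 5.4137 × 17.2156 = 46.6000.

DWL = $46.60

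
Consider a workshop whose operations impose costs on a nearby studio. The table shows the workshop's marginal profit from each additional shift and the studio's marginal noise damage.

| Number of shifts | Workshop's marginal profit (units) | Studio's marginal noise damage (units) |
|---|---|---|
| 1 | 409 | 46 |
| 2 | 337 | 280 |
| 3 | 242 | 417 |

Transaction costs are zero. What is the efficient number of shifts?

Bargaining reaches the level where marginal profit last exceeds marginal noise damage.
That holds through level 2 (337 ≥ 280) but not at 3 (242 < 417).

2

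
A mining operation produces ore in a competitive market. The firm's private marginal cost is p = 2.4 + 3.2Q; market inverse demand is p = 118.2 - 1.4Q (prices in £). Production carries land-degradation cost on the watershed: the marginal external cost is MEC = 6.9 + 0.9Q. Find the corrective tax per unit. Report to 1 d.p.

tax = £24.7 per unit

Social marginal cost = private MC + MEC = 9.3 + 4.1Q.
Set SMC = demand: 9.3 + 4.1Q = 118.2 - 1.4Q → Q* = 19.8000.
The Pigouvian tax equals MEC at Q*: 6.9 + 0.9×19.8000 = 24.7200.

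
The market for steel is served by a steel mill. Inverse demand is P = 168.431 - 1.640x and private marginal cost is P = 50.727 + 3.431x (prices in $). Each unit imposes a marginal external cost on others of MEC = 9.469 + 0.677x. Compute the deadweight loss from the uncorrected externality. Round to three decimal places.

DWL = $55.166

Market equilibrium (private): 50.727 + 3.431x = 168.431 - 1.640x → x_m = 23.2112.
Social marginal cost = private MC + MEC = 60.196 + 4.108x.
Set SMC = demand: 60.196 + 4.108x = 168.431 - 1.640x → x* = 18.8300.
Between x* and x_m the wedge SMC − demand runs linearly from 0 to MEC(x_m), so the loss is a triangle.
DWL = ½ × 4.3812 × 25.1830 = 55.1659.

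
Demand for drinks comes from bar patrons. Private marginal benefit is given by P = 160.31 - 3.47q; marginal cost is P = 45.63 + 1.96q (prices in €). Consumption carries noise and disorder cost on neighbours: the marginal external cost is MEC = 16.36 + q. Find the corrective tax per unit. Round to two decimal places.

Social marginal benefit = demand − MEC = 143.95 - 4.47q.
Set SMB = MC: 143.95 - 4.47q = 45.63 + 1.96q → q* = 15.2908.
The Pigouvian tax equals MEC at q*: 16.36 + 1.00×15.2908 = 31.6508.

tax = €31.65 per unit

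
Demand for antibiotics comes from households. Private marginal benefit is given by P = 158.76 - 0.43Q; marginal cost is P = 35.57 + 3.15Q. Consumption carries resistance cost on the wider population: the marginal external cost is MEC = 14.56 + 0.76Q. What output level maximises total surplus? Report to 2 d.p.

Q* = 25.03

Social marginal benefit = demand − MEC = 144.20 - 1.19Q.
Set SMB = MC: 144.20 - 1.19Q = 35.57 + 3.15Q → Q* = 25.0300.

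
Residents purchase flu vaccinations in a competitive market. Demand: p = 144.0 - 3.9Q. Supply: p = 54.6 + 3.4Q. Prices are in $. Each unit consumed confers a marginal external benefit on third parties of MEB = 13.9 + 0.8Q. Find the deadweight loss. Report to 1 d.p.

DWL = $43.2

Market equilibrium (private): 54.6 + 3.4Q = 144.0 - 3.9Q → Q_m = 12.2466.
Social marginal benefit = demand + MEB = 157.9 - 3.1Q.
Set SMB = MC: 157.9 - 3.1Q = 54.6 + 3.4Q → Q* = 15.8923.
The welfare-loss triangle has base |Q_m − Q*| and height MEB(Q_m) (the vertical gap between SMB and MC is zero at Q* and MEB at Q_m).
DWL = ½ × 3.6457 × 23.6973 = 43.1966.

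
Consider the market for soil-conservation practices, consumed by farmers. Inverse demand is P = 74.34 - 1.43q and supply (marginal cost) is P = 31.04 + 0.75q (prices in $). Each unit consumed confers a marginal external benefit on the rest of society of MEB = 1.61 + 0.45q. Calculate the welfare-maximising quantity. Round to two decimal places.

q* = 25.96

Social marginal benefit = demand + MEB = 75.95 - 0.98q.
Set SMB = MC: 75.95 - 0.98q = 31.04 + 0.75q → q* = 25.9595.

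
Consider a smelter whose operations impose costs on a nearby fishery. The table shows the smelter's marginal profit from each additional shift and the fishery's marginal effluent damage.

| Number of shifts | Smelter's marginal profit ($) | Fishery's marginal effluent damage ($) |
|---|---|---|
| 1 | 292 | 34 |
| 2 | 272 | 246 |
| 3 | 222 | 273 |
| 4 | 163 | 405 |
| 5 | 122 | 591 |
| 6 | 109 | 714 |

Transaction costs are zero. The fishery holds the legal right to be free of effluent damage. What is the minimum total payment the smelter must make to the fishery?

Efficient level: marginal profit ≥ marginal effluent damage through level 2, so k* = 2.
With the fishery holding the right, the smelter must at least compensate total damage at k*: 34 + 246 = 280.

$280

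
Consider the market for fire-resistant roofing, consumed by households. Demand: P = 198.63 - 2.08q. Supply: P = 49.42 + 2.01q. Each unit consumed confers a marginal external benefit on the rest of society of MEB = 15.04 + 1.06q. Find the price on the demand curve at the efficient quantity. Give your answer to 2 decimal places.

Social marginal benefit = demand + MEB = 213.67 - 1.02q.
Set SMB = MC: 213.67 - 1.02q = 49.42 + 2.01q → q* = 54.2079.
Consumer price on the demand curve at q*: 198.63 − 2.08×54.2079 = 85.8776.

P = 85.88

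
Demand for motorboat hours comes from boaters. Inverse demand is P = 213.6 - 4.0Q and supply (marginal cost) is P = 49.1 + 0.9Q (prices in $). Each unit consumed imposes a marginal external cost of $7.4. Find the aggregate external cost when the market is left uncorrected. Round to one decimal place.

$248.4

Market equilibrium (private): 49.1 + 0.9Q = 213.6 - 4.0Q → Q_m = 33.5714.
Total external cost = MEC × Q_m = 7.4 × 33.5714 = 248.4284.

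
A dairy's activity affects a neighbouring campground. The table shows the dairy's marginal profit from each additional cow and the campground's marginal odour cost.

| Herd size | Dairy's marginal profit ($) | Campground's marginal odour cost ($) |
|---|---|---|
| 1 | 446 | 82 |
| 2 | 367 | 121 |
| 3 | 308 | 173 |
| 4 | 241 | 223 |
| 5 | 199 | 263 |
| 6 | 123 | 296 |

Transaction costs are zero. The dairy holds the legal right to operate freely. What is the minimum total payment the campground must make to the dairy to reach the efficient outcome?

$322

Left alone the dairy would choose level 6 (marginal profit stays positive).
Efficient level: k* = 4 (marginal profit ≥ marginal odour cost through 4).
The campground must at least cover the dairy's forgone profit from cutting 6→4: 199 + 123 = 322.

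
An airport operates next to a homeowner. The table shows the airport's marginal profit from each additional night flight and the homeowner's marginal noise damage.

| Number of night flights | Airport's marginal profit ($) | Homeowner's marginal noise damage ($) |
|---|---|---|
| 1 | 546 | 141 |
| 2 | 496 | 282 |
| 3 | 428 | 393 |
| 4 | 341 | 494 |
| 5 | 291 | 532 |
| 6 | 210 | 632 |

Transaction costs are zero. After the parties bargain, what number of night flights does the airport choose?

3

Bargaining reaches the level where marginal profit last exceeds marginal noise damage.
That holds through level 3 (428 ≥ 393) but not at 4 (341 < 494).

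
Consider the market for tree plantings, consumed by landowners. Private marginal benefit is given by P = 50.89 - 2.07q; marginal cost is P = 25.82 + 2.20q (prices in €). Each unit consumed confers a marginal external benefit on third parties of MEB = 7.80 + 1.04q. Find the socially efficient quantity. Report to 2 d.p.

Social marginal benefit = demand + MEB = 58.69 - 1.03q.
Set SMB = MC: 58.69 - 1.03q = 25.82 + 2.20q → q* = 10.1765.

q* = 10.18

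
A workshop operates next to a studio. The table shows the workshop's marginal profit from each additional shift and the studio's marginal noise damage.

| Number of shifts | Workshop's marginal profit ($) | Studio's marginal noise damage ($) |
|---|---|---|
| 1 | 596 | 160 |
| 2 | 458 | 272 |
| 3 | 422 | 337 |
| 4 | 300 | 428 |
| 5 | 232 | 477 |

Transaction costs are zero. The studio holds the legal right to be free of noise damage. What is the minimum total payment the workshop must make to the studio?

$769

Efficient level: marginal profit ≥ marginal noise damage through level 3, so k* = 3.
With the studio holding the right, the workshop must at least compensate total damage at k*: 160 + 272 + 337 = 769.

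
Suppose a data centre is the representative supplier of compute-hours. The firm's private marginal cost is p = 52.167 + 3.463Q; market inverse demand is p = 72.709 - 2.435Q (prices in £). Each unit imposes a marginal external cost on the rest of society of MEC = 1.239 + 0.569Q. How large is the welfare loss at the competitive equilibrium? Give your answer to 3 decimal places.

Market equilibrium (private): 52.167 + 3.463Q = 72.709 - 2.435Q → Q_m = 3.4829.
Social marginal cost = private MC + MEC = 53.406 + 4.032Q.
Set SMC = demand: 53.406 + 4.032Q = 72.709 - 2.435Q → Q* = 2.9848.
Between Q* and Q_m the wedge SMC − demand runs linearly from 0 to MEC(Q_m), so the loss is a triangle.
DWL = ½ × 0.4981 × 3.2208 = 0.8021.

DWL = £0.802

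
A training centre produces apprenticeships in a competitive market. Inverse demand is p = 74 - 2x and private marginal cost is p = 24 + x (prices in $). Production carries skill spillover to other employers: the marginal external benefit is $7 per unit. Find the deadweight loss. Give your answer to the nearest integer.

Market equilibrium (private): 24 + x = 74 - 2x → x_m = 16.6667.
Social marginal cost = private MC − MEB = 17 + x.
Set SMC = demand: 17 + x = 74 - 2x → x* = 19.0000.
Height of the DWL triangle at x_m is demand(x_m) − SMC(x_m) = MEB(x_m) = 7.0000.
DWL = ½ × 2.3333 × 7.0000 = 8.1666.

DWL = $8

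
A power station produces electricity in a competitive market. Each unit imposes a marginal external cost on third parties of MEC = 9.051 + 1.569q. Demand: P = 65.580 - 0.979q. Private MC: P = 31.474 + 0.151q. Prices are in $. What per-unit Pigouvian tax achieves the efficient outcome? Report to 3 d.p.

tax = $23.616 per unit

Social marginal cost = private MC + MEC = 40.525 + 1.720q.
Set SMC = demand: 40.525 + 1.720q = 65.580 - 0.979q → q* = 9.2831.
The Pigouvian tax equals MEC at q*: 9.051 + 1.569×9.2831 = 23.6162.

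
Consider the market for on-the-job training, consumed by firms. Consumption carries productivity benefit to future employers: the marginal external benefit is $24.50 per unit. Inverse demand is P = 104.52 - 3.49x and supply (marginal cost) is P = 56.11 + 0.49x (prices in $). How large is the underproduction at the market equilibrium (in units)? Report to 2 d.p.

6.16 units

Market equilibrium (private): 56.11 + 0.49x = 104.52 - 3.49x → x_m = 12.1633.
Social marginal benefit = demand + MEB = 129.02 - 3.49x.
Set SMB = MC: 129.02 - 3.49x = 56.11 + 0.49x → x* = 18.3191.
Gap = |12.1633 − 18.3191| = 6.1558.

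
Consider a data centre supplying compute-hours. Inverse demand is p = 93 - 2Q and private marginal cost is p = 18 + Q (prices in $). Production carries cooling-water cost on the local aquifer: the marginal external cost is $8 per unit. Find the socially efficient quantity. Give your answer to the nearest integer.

Social marginal cost = private MC + MEC = 26 + Q.
Set SMC = demand: 26 + Q = 93 - 2Q → Q* = 22.3333.

Q* = 22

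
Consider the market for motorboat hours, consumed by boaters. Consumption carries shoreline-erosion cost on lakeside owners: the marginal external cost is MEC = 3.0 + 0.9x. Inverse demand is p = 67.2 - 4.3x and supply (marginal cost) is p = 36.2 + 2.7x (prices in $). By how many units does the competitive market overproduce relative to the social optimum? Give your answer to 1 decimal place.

Market equilibrium (private): 36.2 + 2.7x = 67.2 - 4.3x → x_m = 4.4286.
Social marginal benefit = demand − MEC = 64.2 - 5.2x.
Set SMB = MC: 64.2 - 5.2x = 36.2 + 2.7x → x* = 3.5443.
Gap = |4.4286 − 3.5443| = 0.8843.

0.9 units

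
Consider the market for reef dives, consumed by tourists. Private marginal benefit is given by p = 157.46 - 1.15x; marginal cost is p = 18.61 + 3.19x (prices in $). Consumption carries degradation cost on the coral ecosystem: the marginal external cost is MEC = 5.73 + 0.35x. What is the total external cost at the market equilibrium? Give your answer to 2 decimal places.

$362.44

Market equilibrium (private): 18.61 + 3.19x = 157.46 - 1.15x → x_m = 31.9931.
Total external cost = ∫₀^{x_m} (5.73 + 0.35x) dx = 5.73×31.9931 + ½×0.35×31.9931² = 362.4432.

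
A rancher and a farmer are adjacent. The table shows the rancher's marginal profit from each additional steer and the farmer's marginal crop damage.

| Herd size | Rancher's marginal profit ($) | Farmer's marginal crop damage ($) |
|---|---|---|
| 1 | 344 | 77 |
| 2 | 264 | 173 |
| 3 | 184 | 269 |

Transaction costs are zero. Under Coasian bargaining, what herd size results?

Bargaining reaches the level where marginal profit last exceeds marginal crop damage.
That holds through level 2 (264 ≥ 173) but not at 3 (184 < 269).

2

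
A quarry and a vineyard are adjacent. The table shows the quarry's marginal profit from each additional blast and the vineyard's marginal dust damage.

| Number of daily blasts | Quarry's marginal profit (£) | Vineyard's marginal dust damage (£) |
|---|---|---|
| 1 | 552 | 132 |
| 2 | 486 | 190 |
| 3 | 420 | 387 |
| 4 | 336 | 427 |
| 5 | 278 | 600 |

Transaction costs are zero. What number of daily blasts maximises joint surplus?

Bargaining reaches the level where marginal profit last exceeds marginal dust damage.
That holds through level 3 (420 ≥ 387) but not at 4 (336 < 427).

3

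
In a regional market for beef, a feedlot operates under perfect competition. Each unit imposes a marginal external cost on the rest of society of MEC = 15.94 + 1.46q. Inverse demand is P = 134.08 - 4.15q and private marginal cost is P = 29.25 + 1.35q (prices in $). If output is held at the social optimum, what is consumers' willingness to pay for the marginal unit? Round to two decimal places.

P = $81.08

Social marginal cost = private MC + MEC = 45.19 + 2.81q.
Set SMC = demand: 45.19 + 2.81q = 134.08 - 4.15q → q* = 12.7716.
Consumer price on the demand curve at q*: 134.08 − 4.15×12.7716 = 81.0779.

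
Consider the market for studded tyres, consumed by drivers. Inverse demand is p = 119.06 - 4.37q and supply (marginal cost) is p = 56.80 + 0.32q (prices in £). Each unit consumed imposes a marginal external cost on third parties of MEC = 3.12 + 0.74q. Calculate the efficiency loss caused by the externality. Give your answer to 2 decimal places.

DWL = £15.43

Market equilibrium (private): 56.80 + 0.32q = 119.06 - 4.37q → q_m = 13.2751.
Social marginal benefit = demand − MEC = 115.94 - 5.11q.
Set SMB = MC: 115.94 - 5.11q = 56.80 + 0.32q → q* = 10.8913.
The loss is the area between SMB and MC from q* to q_m; with linear curves that's a triangle of height MEC(q_m).
DWL = ½ × 2.3838 × 12.9435 = 15.4274.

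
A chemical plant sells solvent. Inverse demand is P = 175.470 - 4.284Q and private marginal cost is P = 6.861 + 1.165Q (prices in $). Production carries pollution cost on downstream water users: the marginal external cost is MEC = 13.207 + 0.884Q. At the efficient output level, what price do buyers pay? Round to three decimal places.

Social marginal cost = private MC + MEC = 20.068 + 2.049Q.
Set SMC = demand: 20.068 + 2.049Q = 175.470 - 4.284Q → Q* = 24.5384.
Consumer price on the demand curve at Q*: 175.470 − 4.284×24.5384 = 70.3475.

P = $70.347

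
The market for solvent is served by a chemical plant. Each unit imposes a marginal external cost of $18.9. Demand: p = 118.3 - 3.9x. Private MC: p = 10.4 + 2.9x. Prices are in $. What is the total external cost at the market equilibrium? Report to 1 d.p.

$299.9

Market equilibrium (private): 10.4 + 2.9x = 118.3 - 3.9x → x_m = 15.8676.
Total external cost = MEC × x_m = 18.9 × 15.8676 = 299.8976.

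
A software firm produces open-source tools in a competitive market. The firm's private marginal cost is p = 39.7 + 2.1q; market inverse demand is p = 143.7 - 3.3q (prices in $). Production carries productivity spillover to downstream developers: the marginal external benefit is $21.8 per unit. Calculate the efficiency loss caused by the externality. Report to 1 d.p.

DWL = $44.0

Market equilibrium (private): 39.7 + 2.1q = 143.7 - 3.3q → q_m = 19.2593.
Social marginal cost = private MC − MEB = 17.9 + 2.1q.
Set SMC = demand: 17.9 + 2.1q = 143.7 - 3.3q → q* = 23.2963.
The welfare-loss triangle has base |q_m − q*| and height MEB(q_m) (the vertical gap between SMC and demand is zero at q* and MEB at q_m).
DWL = ½ × 4.0370 × 21.8000 = 44.0033.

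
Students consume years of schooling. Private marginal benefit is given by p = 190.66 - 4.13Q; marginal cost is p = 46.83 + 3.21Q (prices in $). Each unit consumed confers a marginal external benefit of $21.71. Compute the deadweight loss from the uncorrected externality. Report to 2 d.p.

DWL = $32.11

Market equilibrium (private): 46.83 + 3.21Q = 190.66 - 4.13Q → Q_m = 19.5954.
Social marginal benefit = demand + MEB = 212.37 - 4.13Q.
Set SMB = MC: 212.37 - 4.13Q = 46.83 + 3.21Q → Q* = 22.5531.
The welfare-loss triangle has base |Q_m − Q*| and height MEB(Q_m) (the vertical gap between SMB and MC is zero at Q* and MEB at Q_m).
DWL = ½ × 2.9577 × 21.7100 = 32.1058.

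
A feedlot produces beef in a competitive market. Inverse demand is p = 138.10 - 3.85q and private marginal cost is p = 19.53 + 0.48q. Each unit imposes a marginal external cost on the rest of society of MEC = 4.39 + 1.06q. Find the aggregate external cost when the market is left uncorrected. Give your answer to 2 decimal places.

517.63

Market equilibrium (private): 19.53 + 0.48q = 138.10 - 3.85q → q_m = 27.3834.
Total external cost = ∫₀^{q_m} (4.39 + 1.06q) dq = 4.39×27.3834 + ½×1.06×27.3834² = 517.6339.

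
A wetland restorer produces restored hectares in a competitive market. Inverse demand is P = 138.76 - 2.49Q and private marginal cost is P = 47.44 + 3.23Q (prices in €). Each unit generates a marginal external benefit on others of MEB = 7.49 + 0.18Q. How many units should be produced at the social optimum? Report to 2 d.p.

Q* = 17.84

Social marginal cost = private MC − MEB = 39.95 + 3.05Q.
Set SMC = demand: 39.95 + 3.05Q = 138.76 - 2.49Q → Q* = 17.8357.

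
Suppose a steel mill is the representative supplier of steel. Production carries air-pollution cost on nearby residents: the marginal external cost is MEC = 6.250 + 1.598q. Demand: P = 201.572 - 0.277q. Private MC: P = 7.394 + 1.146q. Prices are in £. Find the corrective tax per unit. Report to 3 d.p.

tax = £105.657 per unit

Social marginal cost = private MC + MEC = 13.644 + 2.744q.
Set SMC = demand: 13.644 + 2.744q = 201.572 - 0.277q → q* = 62.2072.
The Pigouvian tax equals MEC at q*: 6.250 + 1.598×62.2072 = 105.6571.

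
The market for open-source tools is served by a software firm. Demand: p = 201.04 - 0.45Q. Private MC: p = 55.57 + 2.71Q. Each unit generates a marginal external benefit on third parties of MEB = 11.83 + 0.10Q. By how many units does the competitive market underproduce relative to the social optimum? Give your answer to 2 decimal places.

5.37 units

Market equilibrium (private): 55.57 + 2.71Q = 201.04 - 0.45Q → Q_m = 46.0348.
Social marginal cost = private MC − MEB = 43.74 + 2.61Q.
Set SMC = demand: 43.74 + 2.61Q = 201.04 - 0.45Q → Q* = 51.4052.
Gap = |46.0348 − 51.4052| = 5.3704.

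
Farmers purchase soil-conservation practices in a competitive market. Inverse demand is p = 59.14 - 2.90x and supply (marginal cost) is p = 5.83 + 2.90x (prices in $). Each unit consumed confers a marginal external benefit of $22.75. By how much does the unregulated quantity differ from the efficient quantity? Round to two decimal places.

Market equilibrium (private): 5.83 + 2.90x = 59.14 - 2.90x → x_m = 9.1914.
Social marginal benefit = demand + MEB = 81.89 - 2.90x.
Set SMB = MC: 81.89 - 2.90x = 5.83 + 2.90x → x* = 13.1138.
Gap = |9.1914 − 13.1138| = 3.9224.

3.92 units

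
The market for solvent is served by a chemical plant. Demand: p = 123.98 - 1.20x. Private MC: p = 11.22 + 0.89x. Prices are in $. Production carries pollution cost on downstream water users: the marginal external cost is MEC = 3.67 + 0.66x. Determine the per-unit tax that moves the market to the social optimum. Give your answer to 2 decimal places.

tax = $29.85 per unit

Social marginal cost = private MC + MEC = 14.89 + 1.55x.
Set SMC = demand: 14.89 + 1.55x = 123.98 - 1.20x → x* = 39.6691.
The Pigouvian tax equals MEC at x*: 3.67 + 0.66×39.6691 = 29.8516.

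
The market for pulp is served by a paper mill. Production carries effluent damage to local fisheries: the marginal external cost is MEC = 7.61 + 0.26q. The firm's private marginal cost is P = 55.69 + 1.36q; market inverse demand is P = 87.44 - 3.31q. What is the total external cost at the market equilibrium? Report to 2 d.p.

Market equilibrium (private): 55.69 + 1.36q = 87.44 - 3.31q → q_m = 6.7987.
Total external cost = ∫₀^{q_m} (7.61 + 0.26q) dq = 7.61×6.7987 + ½×0.26×6.7987² = 57.7470.

57.75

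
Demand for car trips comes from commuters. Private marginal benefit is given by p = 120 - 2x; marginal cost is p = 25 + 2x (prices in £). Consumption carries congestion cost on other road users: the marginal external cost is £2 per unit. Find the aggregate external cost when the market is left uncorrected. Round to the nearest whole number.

Market equilibrium (private): 25 + 2x = 120 - 2x → x_m = 23.7500.
Total external cost = MEC × x_m = 2 × 23.7500 = 47.5000.

£48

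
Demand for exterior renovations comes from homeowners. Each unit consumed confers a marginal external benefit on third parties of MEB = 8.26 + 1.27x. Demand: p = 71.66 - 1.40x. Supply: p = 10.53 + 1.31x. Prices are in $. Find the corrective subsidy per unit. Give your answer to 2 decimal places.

subsidy = $69.46 per unit

Social marginal benefit = demand + MEB = 79.92 - 0.13x.
Set SMB = MC: 79.92 - 0.13x = 10.53 + 1.31x → x* = 48.1875.
The Pigouvian subsidy equals MEB at x*: 8.26 + 1.27×48.1875 = 69.4581.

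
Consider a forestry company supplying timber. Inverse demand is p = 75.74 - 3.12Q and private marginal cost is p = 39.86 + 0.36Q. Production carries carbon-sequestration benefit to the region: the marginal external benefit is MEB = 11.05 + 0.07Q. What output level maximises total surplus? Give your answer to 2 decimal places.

Social marginal cost = private MC − MEB = 28.81 + 0.29Q.
Set SMC = demand: 28.81 + 0.29Q = 75.74 - 3.12Q → Q* = 13.7625.

Q* = 13.76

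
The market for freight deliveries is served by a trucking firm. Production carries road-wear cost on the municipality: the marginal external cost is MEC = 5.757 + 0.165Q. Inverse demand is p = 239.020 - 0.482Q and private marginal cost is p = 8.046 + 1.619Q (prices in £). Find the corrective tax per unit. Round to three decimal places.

Social marginal cost = private MC + MEC = 13.803 + 1.784Q.
Set SMC = demand: 13.803 + 1.784Q = 239.020 - 0.482Q → Q* = 99.3897.
The Pigouvian tax equals MEC at Q*: 5.757 + 0.165×99.3897 = 22.1563.

tax = £22.156 per unit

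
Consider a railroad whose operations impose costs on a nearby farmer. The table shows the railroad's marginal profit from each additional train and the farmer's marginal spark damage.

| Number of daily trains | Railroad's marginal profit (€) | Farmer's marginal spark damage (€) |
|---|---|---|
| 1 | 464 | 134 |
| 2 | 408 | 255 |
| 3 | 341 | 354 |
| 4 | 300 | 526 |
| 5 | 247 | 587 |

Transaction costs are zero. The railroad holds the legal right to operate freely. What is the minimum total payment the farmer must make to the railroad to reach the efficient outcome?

€888

Left alone the railroad would choose level 5 (marginal profit stays positive).
Efficient level: k* = 2 (marginal profit ≥ marginal spark damage through 2).
The farmer must at least cover the railroad's forgone profit from cutting 5→2: 341 + 300 + 247 = 888.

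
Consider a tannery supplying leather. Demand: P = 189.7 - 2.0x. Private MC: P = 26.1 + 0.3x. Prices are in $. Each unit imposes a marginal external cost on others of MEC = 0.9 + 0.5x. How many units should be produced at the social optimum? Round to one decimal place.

Social marginal cost = private MC + MEC = 27.0 + 0.8x.
Set SMC = demand: 27.0 + 0.8x = 189.7 - 2.0x → x* = 58.1071.

x* = 58.1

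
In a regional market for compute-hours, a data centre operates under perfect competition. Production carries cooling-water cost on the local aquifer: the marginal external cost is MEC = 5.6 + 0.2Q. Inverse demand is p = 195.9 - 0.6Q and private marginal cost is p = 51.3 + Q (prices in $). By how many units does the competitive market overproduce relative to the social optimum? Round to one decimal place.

13.2 units

Market equilibrium (private): 51.3 + Q = 195.9 - 0.6Q → Q_m = 90.3750.
Social marginal cost = private MC + MEC = 56.9 + 1.2Q.
Set SMC = demand: 56.9 + 1.2Q = 195.9 - 0.6Q → Q* = 77.2222.
Gap = |90.3750 − 77.2222| = 13.1528.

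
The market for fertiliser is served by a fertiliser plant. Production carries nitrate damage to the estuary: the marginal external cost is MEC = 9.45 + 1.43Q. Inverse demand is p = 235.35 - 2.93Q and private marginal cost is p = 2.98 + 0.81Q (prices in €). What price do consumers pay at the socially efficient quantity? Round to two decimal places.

P = €109.01

Social marginal cost = private MC + MEC = 12.43 + 2.24Q.
Set SMC = demand: 12.43 + 2.24Q = 235.35 - 2.93Q → Q* = 43.1180.
Consumer price on the demand curve at Q*: 235.35 − 2.93×43.1180 = 109.0143.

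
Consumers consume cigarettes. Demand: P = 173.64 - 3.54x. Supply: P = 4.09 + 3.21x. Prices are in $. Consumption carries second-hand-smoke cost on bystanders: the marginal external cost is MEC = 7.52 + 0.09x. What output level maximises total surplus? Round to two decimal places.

x* = 23.69

Social marginal benefit = demand − MEC = 166.12 - 3.63x.
Set SMB = MC: 166.12 - 3.63x = 4.09 + 3.21x → x* = 23.6886.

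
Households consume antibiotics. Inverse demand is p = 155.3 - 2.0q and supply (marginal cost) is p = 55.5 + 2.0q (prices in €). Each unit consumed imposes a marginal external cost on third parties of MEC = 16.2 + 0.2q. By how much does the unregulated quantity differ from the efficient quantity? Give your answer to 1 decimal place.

5.0 units

Market equilibrium (private): 55.5 + 2.0q = 155.3 - 2.0q → q_m = 24.9500.
Social marginal benefit = demand − MEC = 139.1 - 2.2q.
Set SMB = MC: 139.1 - 2.2q = 55.5 + 2.0q → q* = 19.9048.
Gap = |24.9500 − 19.9048| = 5.0452.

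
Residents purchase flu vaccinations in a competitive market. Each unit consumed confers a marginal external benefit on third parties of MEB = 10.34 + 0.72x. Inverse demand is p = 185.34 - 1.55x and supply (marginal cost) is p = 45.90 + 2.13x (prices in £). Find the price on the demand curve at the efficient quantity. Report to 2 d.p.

P = £106.91

Social marginal benefit = demand + MEB = 195.68 - 0.83x.
Set SMB = MC: 195.68 - 0.83x = 45.90 + 2.13x → x* = 50.6014.
Consumer price on the demand curve at x*: 185.34 − 1.55×50.6014 = 106.9078.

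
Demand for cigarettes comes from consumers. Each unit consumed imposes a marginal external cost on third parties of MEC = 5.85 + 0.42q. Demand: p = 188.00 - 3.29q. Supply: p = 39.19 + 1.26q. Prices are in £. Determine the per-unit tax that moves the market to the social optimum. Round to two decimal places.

tax = £17.93 per unit

Social marginal benefit = demand − MEC = 182.15 - 3.71q.
Set SMB = MC: 182.15 - 3.71q = 39.19 + 1.26q → q* = 28.7646.
The Pigouvian tax equals MEC at q*: 5.85 + 0.42×28.7646 = 17.9311.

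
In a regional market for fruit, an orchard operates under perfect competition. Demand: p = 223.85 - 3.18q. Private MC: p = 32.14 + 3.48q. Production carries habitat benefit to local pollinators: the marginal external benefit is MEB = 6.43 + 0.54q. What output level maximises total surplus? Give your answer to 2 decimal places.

q* = 32.38

Social marginal cost = private MC − MEB = 25.71 + 2.94q.
Set SMC = demand: 25.71 + 2.94q = 223.85 - 3.18q → q* = 32.3758.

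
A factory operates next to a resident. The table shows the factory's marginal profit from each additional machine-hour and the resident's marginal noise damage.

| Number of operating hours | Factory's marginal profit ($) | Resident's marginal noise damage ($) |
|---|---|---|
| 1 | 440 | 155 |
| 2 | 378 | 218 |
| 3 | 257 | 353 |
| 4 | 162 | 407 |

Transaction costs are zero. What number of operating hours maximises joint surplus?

Bargaining reaches the level where marginal profit last exceeds marginal noise damage.
That holds through level 2 (378 ≥ 218) but not at 3 (257 < 353).

2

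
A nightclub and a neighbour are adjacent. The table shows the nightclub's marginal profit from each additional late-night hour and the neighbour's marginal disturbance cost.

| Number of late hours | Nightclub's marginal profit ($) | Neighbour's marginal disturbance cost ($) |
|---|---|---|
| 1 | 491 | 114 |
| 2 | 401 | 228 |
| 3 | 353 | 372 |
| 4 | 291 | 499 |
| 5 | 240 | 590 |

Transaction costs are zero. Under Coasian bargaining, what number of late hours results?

2

Bargaining reaches the level where marginal profit last exceeds marginal disturbance cost.
That holds through level 2 (401 ≥ 228) but not at 3 (353 < 372).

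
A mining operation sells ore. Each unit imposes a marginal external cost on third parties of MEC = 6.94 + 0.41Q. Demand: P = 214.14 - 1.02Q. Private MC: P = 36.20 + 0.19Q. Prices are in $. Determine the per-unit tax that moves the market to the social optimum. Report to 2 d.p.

Social marginal cost = private MC + MEC = 43.14 + 0.60Q.
Set SMC = demand: 43.14 + 0.60Q = 214.14 - 1.02Q → Q* = 105.5556.
The Pigouvian tax equals MEC at Q*: 6.94 + 0.41×105.5556 = 50.2178.

tax = $50.22 per unit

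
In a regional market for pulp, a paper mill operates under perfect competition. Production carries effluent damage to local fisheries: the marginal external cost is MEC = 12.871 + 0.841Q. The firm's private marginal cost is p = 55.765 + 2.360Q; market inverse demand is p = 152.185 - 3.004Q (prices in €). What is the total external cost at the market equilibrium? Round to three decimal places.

€367.231

Market equilibrium (private): 55.765 + 2.360Q = 152.185 - 3.004Q → Q_m = 17.9754.
Total external cost = ∫₀^{Q_m} (12.871 + 0.841Q) dQ = 12.871×17.9754 + ½×0.841×17.9754² = 367.2312.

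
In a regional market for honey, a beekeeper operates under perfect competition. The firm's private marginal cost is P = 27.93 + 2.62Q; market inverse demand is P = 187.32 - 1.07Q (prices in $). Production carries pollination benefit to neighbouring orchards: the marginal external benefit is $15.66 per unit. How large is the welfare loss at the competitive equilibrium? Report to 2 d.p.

Market equilibrium (private): 27.93 + 2.62Q = 187.32 - 1.07Q → Q_m = 43.1951.
Social marginal cost = private MC − MEB = 12.27 + 2.62Q.
Set SMC = demand: 12.27 + 2.62Q = 187.32 - 1.07Q → Q* = 47.4390.
The loss is the area between SMC and demand from Q* to Q_m; with linear curves that's a triangle of height MEB(Q_m).
DWL = ½ × 4.2439 × 15.6600 = 33.2297.

DWL = $33.23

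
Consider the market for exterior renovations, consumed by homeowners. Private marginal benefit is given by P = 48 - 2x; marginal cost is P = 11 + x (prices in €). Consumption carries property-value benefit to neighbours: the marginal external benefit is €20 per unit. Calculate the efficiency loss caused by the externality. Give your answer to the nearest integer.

Market equilibrium (private): 11 + x = 48 - 2x → x_m = 12.3333.
Social marginal benefit = demand + MEB = 68 - 2x.
Set SMB = MC: 68 - 2x = 11 + x → x* = 19.0000.
The loss is the area between SMB and MC from x* to x_m; with linear curves that's a triangle of height MEB(x_m).
DWL = ½ × 6.6667 × 20.0000 = 66.6670.

DWL = €67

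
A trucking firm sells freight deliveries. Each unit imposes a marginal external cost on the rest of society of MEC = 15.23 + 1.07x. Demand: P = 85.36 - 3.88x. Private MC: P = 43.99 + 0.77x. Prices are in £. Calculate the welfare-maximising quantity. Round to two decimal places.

Social marginal cost = private MC + MEC = 59.22 + 1.84x.
Set SMC = demand: 59.22 + 1.84x = 85.36 - 3.88x → x* = 4.5699.

x* = 4.57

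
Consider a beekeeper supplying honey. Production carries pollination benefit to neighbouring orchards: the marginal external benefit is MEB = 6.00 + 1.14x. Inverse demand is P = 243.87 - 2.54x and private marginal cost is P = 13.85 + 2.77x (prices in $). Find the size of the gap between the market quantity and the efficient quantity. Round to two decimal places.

13.28 units

Market equilibrium (private): 13.85 + 2.77x = 243.87 - 2.54x → x_m = 43.3183.
Social marginal cost = private MC − MEB = 7.85 + 1.63x.
Set SMC = demand: 7.85 + 1.63x = 243.87 - 2.54x → x* = 56.5995.
Gap = |43.3183 − 56.5995| = 13.2812.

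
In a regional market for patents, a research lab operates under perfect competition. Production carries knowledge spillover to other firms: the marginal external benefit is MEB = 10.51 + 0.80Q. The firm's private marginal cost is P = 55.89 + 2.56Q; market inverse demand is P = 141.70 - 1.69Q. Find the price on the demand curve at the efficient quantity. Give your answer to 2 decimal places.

Social marginal cost = private MC − MEB = 45.38 + 1.76Q.
Set SMC = demand: 45.38 + 1.76Q = 141.70 - 1.69Q → Q* = 27.9188.
Consumer price on the demand curve at Q*: 141.70 − 1.69×27.9188 = 94.5172.

P = 94.52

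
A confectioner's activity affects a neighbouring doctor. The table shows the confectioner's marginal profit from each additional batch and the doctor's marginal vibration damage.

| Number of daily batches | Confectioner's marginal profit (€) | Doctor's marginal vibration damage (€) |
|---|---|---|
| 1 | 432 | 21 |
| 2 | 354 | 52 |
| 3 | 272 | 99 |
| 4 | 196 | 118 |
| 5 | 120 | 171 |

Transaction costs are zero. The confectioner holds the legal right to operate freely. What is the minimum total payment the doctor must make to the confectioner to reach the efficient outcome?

€120

Left alone the confectioner would choose level 5 (marginal profit stays positive).
Efficient level: k* = 4 (marginal profit ≥ marginal vibration damage through 4).
The doctor must at least cover the confectioner's forgone profit from cutting 5→4: 120 = 120.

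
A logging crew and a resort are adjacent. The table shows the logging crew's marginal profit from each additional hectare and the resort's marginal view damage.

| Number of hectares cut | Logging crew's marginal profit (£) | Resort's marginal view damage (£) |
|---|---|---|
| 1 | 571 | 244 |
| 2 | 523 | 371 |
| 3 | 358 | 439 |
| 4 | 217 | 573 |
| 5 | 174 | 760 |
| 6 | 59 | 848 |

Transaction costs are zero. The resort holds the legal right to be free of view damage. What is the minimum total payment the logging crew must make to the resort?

£615

Efficient level: marginal profit ≥ marginal view damage through level 2, so k* = 2.
With the resort holding the right, the logging crew must at least compensate total damage at k*: 244 + 371 = 615.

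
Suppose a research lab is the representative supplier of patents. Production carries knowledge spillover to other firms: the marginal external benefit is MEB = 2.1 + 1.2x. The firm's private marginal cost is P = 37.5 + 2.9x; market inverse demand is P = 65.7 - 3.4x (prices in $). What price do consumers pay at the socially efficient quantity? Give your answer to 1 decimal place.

Social marginal cost = private MC − MEB = 35.4 + 1.7x.
Set SMC = demand: 35.4 + 1.7x = 65.7 - 3.4x → x* = 5.9412.
Consumer price on the demand curve at x*: 65.7 − 3.4×5.9412 = 45.4999.

P = $45.5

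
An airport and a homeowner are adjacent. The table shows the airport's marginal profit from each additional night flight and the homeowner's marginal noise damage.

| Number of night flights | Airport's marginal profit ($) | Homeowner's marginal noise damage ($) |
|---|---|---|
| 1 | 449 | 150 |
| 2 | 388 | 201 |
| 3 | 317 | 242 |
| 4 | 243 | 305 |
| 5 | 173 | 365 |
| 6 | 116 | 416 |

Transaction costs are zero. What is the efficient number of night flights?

Bargaining reaches the level where marginal profit last exceeds marginal noise damage.
That holds through level 3 (317 ≥ 242) but not at 4 (243 < 305).

3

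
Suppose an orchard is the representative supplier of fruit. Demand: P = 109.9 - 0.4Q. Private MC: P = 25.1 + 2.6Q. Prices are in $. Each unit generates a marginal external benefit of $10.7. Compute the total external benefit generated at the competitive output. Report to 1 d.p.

Market equilibrium (private): 25.1 + 2.6Q = 109.9 - 0.4Q → Q_m = 28.2667.
Total external benefit = MEB × Q_m = 10.7 × 28.2667 = 302.4537.

$302.5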